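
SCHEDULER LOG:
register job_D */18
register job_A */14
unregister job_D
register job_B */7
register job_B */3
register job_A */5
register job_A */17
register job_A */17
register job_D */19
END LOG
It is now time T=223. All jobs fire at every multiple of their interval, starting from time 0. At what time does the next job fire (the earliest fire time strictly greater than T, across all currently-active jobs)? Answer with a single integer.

Answer: 225

Derivation:
Op 1: register job_D */18 -> active={job_D:*/18}
Op 2: register job_A */14 -> active={job_A:*/14, job_D:*/18}
Op 3: unregister job_D -> active={job_A:*/14}
Op 4: register job_B */7 -> active={job_A:*/14, job_B:*/7}
Op 5: register job_B */3 -> active={job_A:*/14, job_B:*/3}
Op 6: register job_A */5 -> active={job_A:*/5, job_B:*/3}
Op 7: register job_A */17 -> active={job_A:*/17, job_B:*/3}
Op 8: register job_A */17 -> active={job_A:*/17, job_B:*/3}
Op 9: register job_D */19 -> active={job_A:*/17, job_B:*/3, job_D:*/19}
  job_A: interval 17, next fire after T=223 is 238
  job_B: interval 3, next fire after T=223 is 225
  job_D: interval 19, next fire after T=223 is 228
Earliest fire time = 225 (job job_B)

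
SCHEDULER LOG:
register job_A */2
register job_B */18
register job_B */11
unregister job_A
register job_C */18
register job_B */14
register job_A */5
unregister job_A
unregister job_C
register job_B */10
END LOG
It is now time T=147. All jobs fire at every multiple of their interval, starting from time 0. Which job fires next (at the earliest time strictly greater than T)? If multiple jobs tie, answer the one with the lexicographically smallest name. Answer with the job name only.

Answer: job_B

Derivation:
Op 1: register job_A */2 -> active={job_A:*/2}
Op 2: register job_B */18 -> active={job_A:*/2, job_B:*/18}
Op 3: register job_B */11 -> active={job_A:*/2, job_B:*/11}
Op 4: unregister job_A -> active={job_B:*/11}
Op 5: register job_C */18 -> active={job_B:*/11, job_C:*/18}
Op 6: register job_B */14 -> active={job_B:*/14, job_C:*/18}
Op 7: register job_A */5 -> active={job_A:*/5, job_B:*/14, job_C:*/18}
Op 8: unregister job_A -> active={job_B:*/14, job_C:*/18}
Op 9: unregister job_C -> active={job_B:*/14}
Op 10: register job_B */10 -> active={job_B:*/10}
  job_B: interval 10, next fire after T=147 is 150
Earliest = 150, winner (lex tiebreak) = job_B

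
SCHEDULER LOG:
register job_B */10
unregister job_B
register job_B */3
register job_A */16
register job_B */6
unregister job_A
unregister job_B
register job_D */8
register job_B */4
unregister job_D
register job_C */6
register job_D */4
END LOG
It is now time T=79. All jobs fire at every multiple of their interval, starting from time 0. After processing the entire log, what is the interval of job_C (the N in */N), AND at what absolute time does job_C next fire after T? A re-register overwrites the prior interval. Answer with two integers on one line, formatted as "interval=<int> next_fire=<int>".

Answer: interval=6 next_fire=84

Derivation:
Op 1: register job_B */10 -> active={job_B:*/10}
Op 2: unregister job_B -> active={}
Op 3: register job_B */3 -> active={job_B:*/3}
Op 4: register job_A */16 -> active={job_A:*/16, job_B:*/3}
Op 5: register job_B */6 -> active={job_A:*/16, job_B:*/6}
Op 6: unregister job_A -> active={job_B:*/6}
Op 7: unregister job_B -> active={}
Op 8: register job_D */8 -> active={job_D:*/8}
Op 9: register job_B */4 -> active={job_B:*/4, job_D:*/8}
Op 10: unregister job_D -> active={job_B:*/4}
Op 11: register job_C */6 -> active={job_B:*/4, job_C:*/6}
Op 12: register job_D */4 -> active={job_B:*/4, job_C:*/6, job_D:*/4}
Final interval of job_C = 6
Next fire of job_C after T=79: (79//6+1)*6 = 84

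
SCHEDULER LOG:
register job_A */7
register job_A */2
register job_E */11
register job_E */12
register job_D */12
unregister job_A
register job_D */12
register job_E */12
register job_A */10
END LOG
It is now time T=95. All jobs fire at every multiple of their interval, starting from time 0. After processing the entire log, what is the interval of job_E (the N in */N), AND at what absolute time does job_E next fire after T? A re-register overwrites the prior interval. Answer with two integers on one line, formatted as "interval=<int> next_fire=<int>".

Answer: interval=12 next_fire=96

Derivation:
Op 1: register job_A */7 -> active={job_A:*/7}
Op 2: register job_A */2 -> active={job_A:*/2}
Op 3: register job_E */11 -> active={job_A:*/2, job_E:*/11}
Op 4: register job_E */12 -> active={job_A:*/2, job_E:*/12}
Op 5: register job_D */12 -> active={job_A:*/2, job_D:*/12, job_E:*/12}
Op 6: unregister job_A -> active={job_D:*/12, job_E:*/12}
Op 7: register job_D */12 -> active={job_D:*/12, job_E:*/12}
Op 8: register job_E */12 -> active={job_D:*/12, job_E:*/12}
Op 9: register job_A */10 -> active={job_A:*/10, job_D:*/12, job_E:*/12}
Final interval of job_E = 12
Next fire of job_E after T=95: (95//12+1)*12 = 96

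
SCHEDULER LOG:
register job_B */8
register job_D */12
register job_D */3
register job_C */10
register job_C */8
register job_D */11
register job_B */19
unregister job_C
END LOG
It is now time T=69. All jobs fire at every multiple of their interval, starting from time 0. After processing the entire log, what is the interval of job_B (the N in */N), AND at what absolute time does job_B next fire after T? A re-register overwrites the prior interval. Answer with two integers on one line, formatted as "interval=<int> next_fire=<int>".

Op 1: register job_B */8 -> active={job_B:*/8}
Op 2: register job_D */12 -> active={job_B:*/8, job_D:*/12}
Op 3: register job_D */3 -> active={job_B:*/8, job_D:*/3}
Op 4: register job_C */10 -> active={job_B:*/8, job_C:*/10, job_D:*/3}
Op 5: register job_C */8 -> active={job_B:*/8, job_C:*/8, job_D:*/3}
Op 6: register job_D */11 -> active={job_B:*/8, job_C:*/8, job_D:*/11}
Op 7: register job_B */19 -> active={job_B:*/19, job_C:*/8, job_D:*/11}
Op 8: unregister job_C -> active={job_B:*/19, job_D:*/11}
Final interval of job_B = 19
Next fire of job_B after T=69: (69//19+1)*19 = 76

Answer: interval=19 next_fire=76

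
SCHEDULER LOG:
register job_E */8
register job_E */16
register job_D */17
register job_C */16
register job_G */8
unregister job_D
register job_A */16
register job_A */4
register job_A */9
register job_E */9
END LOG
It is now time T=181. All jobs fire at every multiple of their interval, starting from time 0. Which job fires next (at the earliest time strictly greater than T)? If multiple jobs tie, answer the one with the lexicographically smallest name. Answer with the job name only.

Op 1: register job_E */8 -> active={job_E:*/8}
Op 2: register job_E */16 -> active={job_E:*/16}
Op 3: register job_D */17 -> active={job_D:*/17, job_E:*/16}
Op 4: register job_C */16 -> active={job_C:*/16, job_D:*/17, job_E:*/16}
Op 5: register job_G */8 -> active={job_C:*/16, job_D:*/17, job_E:*/16, job_G:*/8}
Op 6: unregister job_D -> active={job_C:*/16, job_E:*/16, job_G:*/8}
Op 7: register job_A */16 -> active={job_A:*/16, job_C:*/16, job_E:*/16, job_G:*/8}
Op 8: register job_A */4 -> active={job_A:*/4, job_C:*/16, job_E:*/16, job_G:*/8}
Op 9: register job_A */9 -> active={job_A:*/9, job_C:*/16, job_E:*/16, job_G:*/8}
Op 10: register job_E */9 -> active={job_A:*/9, job_C:*/16, job_E:*/9, job_G:*/8}
  job_A: interval 9, next fire after T=181 is 189
  job_C: interval 16, next fire after T=181 is 192
  job_E: interval 9, next fire after T=181 is 189
  job_G: interval 8, next fire after T=181 is 184
Earliest = 184, winner (lex tiebreak) = job_G

Answer: job_G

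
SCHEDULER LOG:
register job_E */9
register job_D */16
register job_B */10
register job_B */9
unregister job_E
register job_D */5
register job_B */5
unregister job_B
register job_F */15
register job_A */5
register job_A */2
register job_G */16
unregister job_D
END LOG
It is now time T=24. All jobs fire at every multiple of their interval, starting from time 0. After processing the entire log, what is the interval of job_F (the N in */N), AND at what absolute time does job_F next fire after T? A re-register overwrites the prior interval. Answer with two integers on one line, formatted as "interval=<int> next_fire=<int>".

Answer: interval=15 next_fire=30

Derivation:
Op 1: register job_E */9 -> active={job_E:*/9}
Op 2: register job_D */16 -> active={job_D:*/16, job_E:*/9}
Op 3: register job_B */10 -> active={job_B:*/10, job_D:*/16, job_E:*/9}
Op 4: register job_B */9 -> active={job_B:*/9, job_D:*/16, job_E:*/9}
Op 5: unregister job_E -> active={job_B:*/9, job_D:*/16}
Op 6: register job_D */5 -> active={job_B:*/9, job_D:*/5}
Op 7: register job_B */5 -> active={job_B:*/5, job_D:*/5}
Op 8: unregister job_B -> active={job_D:*/5}
Op 9: register job_F */15 -> active={job_D:*/5, job_F:*/15}
Op 10: register job_A */5 -> active={job_A:*/5, job_D:*/5, job_F:*/15}
Op 11: register job_A */2 -> active={job_A:*/2, job_D:*/5, job_F:*/15}
Op 12: register job_G */16 -> active={job_A:*/2, job_D:*/5, job_F:*/15, job_G:*/16}
Op 13: unregister job_D -> active={job_A:*/2, job_F:*/15, job_G:*/16}
Final interval of job_F = 15
Next fire of job_F after T=24: (24//15+1)*15 = 30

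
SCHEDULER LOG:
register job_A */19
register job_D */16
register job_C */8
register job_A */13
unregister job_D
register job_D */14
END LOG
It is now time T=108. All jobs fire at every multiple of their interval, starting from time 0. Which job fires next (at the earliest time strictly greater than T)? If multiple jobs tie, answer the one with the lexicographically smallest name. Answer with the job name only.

Op 1: register job_A */19 -> active={job_A:*/19}
Op 2: register job_D */16 -> active={job_A:*/19, job_D:*/16}
Op 3: register job_C */8 -> active={job_A:*/19, job_C:*/8, job_D:*/16}
Op 4: register job_A */13 -> active={job_A:*/13, job_C:*/8, job_D:*/16}
Op 5: unregister job_D -> active={job_A:*/13, job_C:*/8}
Op 6: register job_D */14 -> active={job_A:*/13, job_C:*/8, job_D:*/14}
  job_A: interval 13, next fire after T=108 is 117
  job_C: interval 8, next fire after T=108 is 112
  job_D: interval 14, next fire after T=108 is 112
Earliest = 112, winner (lex tiebreak) = job_C

Answer: job_C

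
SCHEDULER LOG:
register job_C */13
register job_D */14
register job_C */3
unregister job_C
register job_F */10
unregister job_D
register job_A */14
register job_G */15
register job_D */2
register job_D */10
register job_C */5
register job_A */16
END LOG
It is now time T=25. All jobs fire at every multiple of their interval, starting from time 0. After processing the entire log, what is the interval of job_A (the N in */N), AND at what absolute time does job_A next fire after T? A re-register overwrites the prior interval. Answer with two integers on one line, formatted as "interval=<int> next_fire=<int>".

Answer: interval=16 next_fire=32

Derivation:
Op 1: register job_C */13 -> active={job_C:*/13}
Op 2: register job_D */14 -> active={job_C:*/13, job_D:*/14}
Op 3: register job_C */3 -> active={job_C:*/3, job_D:*/14}
Op 4: unregister job_C -> active={job_D:*/14}
Op 5: register job_F */10 -> active={job_D:*/14, job_F:*/10}
Op 6: unregister job_D -> active={job_F:*/10}
Op 7: register job_A */14 -> active={job_A:*/14, job_F:*/10}
Op 8: register job_G */15 -> active={job_A:*/14, job_F:*/10, job_G:*/15}
Op 9: register job_D */2 -> active={job_A:*/14, job_D:*/2, job_F:*/10, job_G:*/15}
Op 10: register job_D */10 -> active={job_A:*/14, job_D:*/10, job_F:*/10, job_G:*/15}
Op 11: register job_C */5 -> active={job_A:*/14, job_C:*/5, job_D:*/10, job_F:*/10, job_G:*/15}
Op 12: register job_A */16 -> active={job_A:*/16, job_C:*/5, job_D:*/10, job_F:*/10, job_G:*/15}
Final interval of job_A = 16
Next fire of job_A after T=25: (25//16+1)*16 = 32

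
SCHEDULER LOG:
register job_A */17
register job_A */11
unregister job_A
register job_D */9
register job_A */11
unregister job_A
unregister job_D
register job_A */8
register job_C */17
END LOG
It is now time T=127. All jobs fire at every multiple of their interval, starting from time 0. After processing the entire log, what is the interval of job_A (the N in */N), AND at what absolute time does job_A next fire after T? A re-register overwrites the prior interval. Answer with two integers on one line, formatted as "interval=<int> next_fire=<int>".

Op 1: register job_A */17 -> active={job_A:*/17}
Op 2: register job_A */11 -> active={job_A:*/11}
Op 3: unregister job_A -> active={}
Op 4: register job_D */9 -> active={job_D:*/9}
Op 5: register job_A */11 -> active={job_A:*/11, job_D:*/9}
Op 6: unregister job_A -> active={job_D:*/9}
Op 7: unregister job_D -> active={}
Op 8: register job_A */8 -> active={job_A:*/8}
Op 9: register job_C */17 -> active={job_A:*/8, job_C:*/17}
Final interval of job_A = 8
Next fire of job_A after T=127: (127//8+1)*8 = 128

Answer: interval=8 next_fire=128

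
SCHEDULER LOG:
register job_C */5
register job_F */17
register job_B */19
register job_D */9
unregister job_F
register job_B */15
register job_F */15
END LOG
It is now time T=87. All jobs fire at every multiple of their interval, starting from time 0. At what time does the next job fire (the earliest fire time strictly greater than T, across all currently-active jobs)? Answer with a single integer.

Op 1: register job_C */5 -> active={job_C:*/5}
Op 2: register job_F */17 -> active={job_C:*/5, job_F:*/17}
Op 3: register job_B */19 -> active={job_B:*/19, job_C:*/5, job_F:*/17}
Op 4: register job_D */9 -> active={job_B:*/19, job_C:*/5, job_D:*/9, job_F:*/17}
Op 5: unregister job_F -> active={job_B:*/19, job_C:*/5, job_D:*/9}
Op 6: register job_B */15 -> active={job_B:*/15, job_C:*/5, job_D:*/9}
Op 7: register job_F */15 -> active={job_B:*/15, job_C:*/5, job_D:*/9, job_F:*/15}
  job_B: interval 15, next fire after T=87 is 90
  job_C: interval 5, next fire after T=87 is 90
  job_D: interval 9, next fire after T=87 is 90
  job_F: interval 15, next fire after T=87 is 90
Earliest fire time = 90 (job job_B)

Answer: 90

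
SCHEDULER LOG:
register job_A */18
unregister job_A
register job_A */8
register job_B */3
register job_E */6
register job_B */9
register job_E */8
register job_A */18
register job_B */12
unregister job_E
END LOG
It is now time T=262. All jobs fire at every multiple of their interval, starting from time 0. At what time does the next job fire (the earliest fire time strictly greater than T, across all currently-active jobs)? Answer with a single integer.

Answer: 264

Derivation:
Op 1: register job_A */18 -> active={job_A:*/18}
Op 2: unregister job_A -> active={}
Op 3: register job_A */8 -> active={job_A:*/8}
Op 4: register job_B */3 -> active={job_A:*/8, job_B:*/3}
Op 5: register job_E */6 -> active={job_A:*/8, job_B:*/3, job_E:*/6}
Op 6: register job_B */9 -> active={job_A:*/8, job_B:*/9, job_E:*/6}
Op 7: register job_E */8 -> active={job_A:*/8, job_B:*/9, job_E:*/8}
Op 8: register job_A */18 -> active={job_A:*/18, job_B:*/9, job_E:*/8}
Op 9: register job_B */12 -> active={job_A:*/18, job_B:*/12, job_E:*/8}
Op 10: unregister job_E -> active={job_A:*/18, job_B:*/12}
  job_A: interval 18, next fire after T=262 is 270
  job_B: interval 12, next fire after T=262 is 264
Earliest fire time = 264 (job job_B)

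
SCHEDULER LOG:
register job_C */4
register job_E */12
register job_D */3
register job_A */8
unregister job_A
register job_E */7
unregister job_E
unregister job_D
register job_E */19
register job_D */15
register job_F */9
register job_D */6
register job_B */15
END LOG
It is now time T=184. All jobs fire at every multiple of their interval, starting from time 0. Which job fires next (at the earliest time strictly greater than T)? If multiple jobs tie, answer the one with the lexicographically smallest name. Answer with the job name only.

Answer: job_D

Derivation:
Op 1: register job_C */4 -> active={job_C:*/4}
Op 2: register job_E */12 -> active={job_C:*/4, job_E:*/12}
Op 3: register job_D */3 -> active={job_C:*/4, job_D:*/3, job_E:*/12}
Op 4: register job_A */8 -> active={job_A:*/8, job_C:*/4, job_D:*/3, job_E:*/12}
Op 5: unregister job_A -> active={job_C:*/4, job_D:*/3, job_E:*/12}
Op 6: register job_E */7 -> active={job_C:*/4, job_D:*/3, job_E:*/7}
Op 7: unregister job_E -> active={job_C:*/4, job_D:*/3}
Op 8: unregister job_D -> active={job_C:*/4}
Op 9: register job_E */19 -> active={job_C:*/4, job_E:*/19}
Op 10: register job_D */15 -> active={job_C:*/4, job_D:*/15, job_E:*/19}
Op 11: register job_F */9 -> active={job_C:*/4, job_D:*/15, job_E:*/19, job_F:*/9}
Op 12: register job_D */6 -> active={job_C:*/4, job_D:*/6, job_E:*/19, job_F:*/9}
Op 13: register job_B */15 -> active={job_B:*/15, job_C:*/4, job_D:*/6, job_E:*/19, job_F:*/9}
  job_B: interval 15, next fire after T=184 is 195
  job_C: interval 4, next fire after T=184 is 188
  job_D: interval 6, next fire after T=184 is 186
  job_E: interval 19, next fire after T=184 is 190
  job_F: interval 9, next fire after T=184 is 189
Earliest = 186, winner (lex tiebreak) = job_D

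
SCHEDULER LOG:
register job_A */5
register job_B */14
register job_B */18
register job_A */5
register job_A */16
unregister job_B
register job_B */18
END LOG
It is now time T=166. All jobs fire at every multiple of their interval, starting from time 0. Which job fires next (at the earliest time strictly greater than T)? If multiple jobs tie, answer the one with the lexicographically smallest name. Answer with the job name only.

Answer: job_A

Derivation:
Op 1: register job_A */5 -> active={job_A:*/5}
Op 2: register job_B */14 -> active={job_A:*/5, job_B:*/14}
Op 3: register job_B */18 -> active={job_A:*/5, job_B:*/18}
Op 4: register job_A */5 -> active={job_A:*/5, job_B:*/18}
Op 5: register job_A */16 -> active={job_A:*/16, job_B:*/18}
Op 6: unregister job_B -> active={job_A:*/16}
Op 7: register job_B */18 -> active={job_A:*/16, job_B:*/18}
  job_A: interval 16, next fire after T=166 is 176
  job_B: interval 18, next fire after T=166 is 180
Earliest = 176, winner (lex tiebreak) = job_A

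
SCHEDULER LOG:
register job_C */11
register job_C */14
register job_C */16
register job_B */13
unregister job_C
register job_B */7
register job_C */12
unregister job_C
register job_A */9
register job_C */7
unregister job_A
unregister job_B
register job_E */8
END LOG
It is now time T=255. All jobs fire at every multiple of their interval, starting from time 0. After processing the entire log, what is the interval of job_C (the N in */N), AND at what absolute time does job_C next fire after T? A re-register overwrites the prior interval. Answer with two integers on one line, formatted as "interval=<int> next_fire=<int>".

Op 1: register job_C */11 -> active={job_C:*/11}
Op 2: register job_C */14 -> active={job_C:*/14}
Op 3: register job_C */16 -> active={job_C:*/16}
Op 4: register job_B */13 -> active={job_B:*/13, job_C:*/16}
Op 5: unregister job_C -> active={job_B:*/13}
Op 6: register job_B */7 -> active={job_B:*/7}
Op 7: register job_C */12 -> active={job_B:*/7, job_C:*/12}
Op 8: unregister job_C -> active={job_B:*/7}
Op 9: register job_A */9 -> active={job_A:*/9, job_B:*/7}
Op 10: register job_C */7 -> active={job_A:*/9, job_B:*/7, job_C:*/7}
Op 11: unregister job_A -> active={job_B:*/7, job_C:*/7}
Op 12: unregister job_B -> active={job_C:*/7}
Op 13: register job_E */8 -> active={job_C:*/7, job_E:*/8}
Final interval of job_C = 7
Next fire of job_C after T=255: (255//7+1)*7 = 259

Answer: interval=7 next_fire=259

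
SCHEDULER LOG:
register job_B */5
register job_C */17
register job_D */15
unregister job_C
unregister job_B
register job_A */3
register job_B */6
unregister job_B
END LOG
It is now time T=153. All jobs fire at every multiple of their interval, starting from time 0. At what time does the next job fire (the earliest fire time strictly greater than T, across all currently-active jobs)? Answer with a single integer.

Answer: 156

Derivation:
Op 1: register job_B */5 -> active={job_B:*/5}
Op 2: register job_C */17 -> active={job_B:*/5, job_C:*/17}
Op 3: register job_D */15 -> active={job_B:*/5, job_C:*/17, job_D:*/15}
Op 4: unregister job_C -> active={job_B:*/5, job_D:*/15}
Op 5: unregister job_B -> active={job_D:*/15}
Op 6: register job_A */3 -> active={job_A:*/3, job_D:*/15}
Op 7: register job_B */6 -> active={job_A:*/3, job_B:*/6, job_D:*/15}
Op 8: unregister job_B -> active={job_A:*/3, job_D:*/15}
  job_A: interval 3, next fire after T=153 is 156
  job_D: interval 15, next fire after T=153 is 165
Earliest fire time = 156 (job job_A)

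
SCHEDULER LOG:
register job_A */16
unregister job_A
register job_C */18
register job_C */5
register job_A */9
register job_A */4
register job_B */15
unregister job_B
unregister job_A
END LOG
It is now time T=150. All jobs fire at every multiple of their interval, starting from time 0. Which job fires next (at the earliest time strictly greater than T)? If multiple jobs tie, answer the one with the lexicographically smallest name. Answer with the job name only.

Answer: job_C

Derivation:
Op 1: register job_A */16 -> active={job_A:*/16}
Op 2: unregister job_A -> active={}
Op 3: register job_C */18 -> active={job_C:*/18}
Op 4: register job_C */5 -> active={job_C:*/5}
Op 5: register job_A */9 -> active={job_A:*/9, job_C:*/5}
Op 6: register job_A */4 -> active={job_A:*/4, job_C:*/5}
Op 7: register job_B */15 -> active={job_A:*/4, job_B:*/15, job_C:*/5}
Op 8: unregister job_B -> active={job_A:*/4, job_C:*/5}
Op 9: unregister job_A -> active={job_C:*/5}
  job_C: interval 5, next fire after T=150 is 155
Earliest = 155, winner (lex tiebreak) = job_C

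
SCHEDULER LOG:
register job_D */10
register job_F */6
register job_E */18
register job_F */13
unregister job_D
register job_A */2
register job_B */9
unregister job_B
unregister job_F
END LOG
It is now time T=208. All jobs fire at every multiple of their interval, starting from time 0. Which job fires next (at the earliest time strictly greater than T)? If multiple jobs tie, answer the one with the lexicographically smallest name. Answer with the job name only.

Answer: job_A

Derivation:
Op 1: register job_D */10 -> active={job_D:*/10}
Op 2: register job_F */6 -> active={job_D:*/10, job_F:*/6}
Op 3: register job_E */18 -> active={job_D:*/10, job_E:*/18, job_F:*/6}
Op 4: register job_F */13 -> active={job_D:*/10, job_E:*/18, job_F:*/13}
Op 5: unregister job_D -> active={job_E:*/18, job_F:*/13}
Op 6: register job_A */2 -> active={job_A:*/2, job_E:*/18, job_F:*/13}
Op 7: register job_B */9 -> active={job_A:*/2, job_B:*/9, job_E:*/18, job_F:*/13}
Op 8: unregister job_B -> active={job_A:*/2, job_E:*/18, job_F:*/13}
Op 9: unregister job_F -> active={job_A:*/2, job_E:*/18}
  job_A: interval 2, next fire after T=208 is 210
  job_E: interval 18, next fire after T=208 is 216
Earliest = 210, winner (lex tiebreak) = job_A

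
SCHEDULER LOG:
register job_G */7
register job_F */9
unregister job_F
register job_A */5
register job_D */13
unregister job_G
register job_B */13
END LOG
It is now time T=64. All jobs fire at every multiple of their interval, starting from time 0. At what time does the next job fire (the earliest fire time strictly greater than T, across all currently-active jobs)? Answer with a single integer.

Op 1: register job_G */7 -> active={job_G:*/7}
Op 2: register job_F */9 -> active={job_F:*/9, job_G:*/7}
Op 3: unregister job_F -> active={job_G:*/7}
Op 4: register job_A */5 -> active={job_A:*/5, job_G:*/7}
Op 5: register job_D */13 -> active={job_A:*/5, job_D:*/13, job_G:*/7}
Op 6: unregister job_G -> active={job_A:*/5, job_D:*/13}
Op 7: register job_B */13 -> active={job_A:*/5, job_B:*/13, job_D:*/13}
  job_A: interval 5, next fire after T=64 is 65
  job_B: interval 13, next fire after T=64 is 65
  job_D: interval 13, next fire after T=64 is 65
Earliest fire time = 65 (job job_A)

Answer: 65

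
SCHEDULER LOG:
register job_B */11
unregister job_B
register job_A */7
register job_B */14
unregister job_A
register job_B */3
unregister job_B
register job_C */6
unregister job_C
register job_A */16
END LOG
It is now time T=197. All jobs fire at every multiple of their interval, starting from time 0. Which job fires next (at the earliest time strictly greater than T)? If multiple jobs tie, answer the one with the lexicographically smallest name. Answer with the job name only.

Answer: job_A

Derivation:
Op 1: register job_B */11 -> active={job_B:*/11}
Op 2: unregister job_B -> active={}
Op 3: register job_A */7 -> active={job_A:*/7}
Op 4: register job_B */14 -> active={job_A:*/7, job_B:*/14}
Op 5: unregister job_A -> active={job_B:*/14}
Op 6: register job_B */3 -> active={job_B:*/3}
Op 7: unregister job_B -> active={}
Op 8: register job_C */6 -> active={job_C:*/6}
Op 9: unregister job_C -> active={}
Op 10: register job_A */16 -> active={job_A:*/16}
  job_A: interval 16, next fire after T=197 is 208
Earliest = 208, winner (lex tiebreak) = job_A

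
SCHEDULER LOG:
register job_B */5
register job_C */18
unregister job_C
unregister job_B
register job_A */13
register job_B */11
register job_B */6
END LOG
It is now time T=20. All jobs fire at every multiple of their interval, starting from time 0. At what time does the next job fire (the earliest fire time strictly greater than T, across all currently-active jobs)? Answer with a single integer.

Op 1: register job_B */5 -> active={job_B:*/5}
Op 2: register job_C */18 -> active={job_B:*/5, job_C:*/18}
Op 3: unregister job_C -> active={job_B:*/5}
Op 4: unregister job_B -> active={}
Op 5: register job_A */13 -> active={job_A:*/13}
Op 6: register job_B */11 -> active={job_A:*/13, job_B:*/11}
Op 7: register job_B */6 -> active={job_A:*/13, job_B:*/6}
  job_A: interval 13, next fire after T=20 is 26
  job_B: interval 6, next fire after T=20 is 24
Earliest fire time = 24 (job job_B)

Answer: 24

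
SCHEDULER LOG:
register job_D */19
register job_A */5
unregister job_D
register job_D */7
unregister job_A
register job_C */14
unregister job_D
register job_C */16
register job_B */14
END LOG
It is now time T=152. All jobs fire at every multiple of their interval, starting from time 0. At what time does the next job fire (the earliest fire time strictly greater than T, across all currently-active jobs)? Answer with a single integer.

Op 1: register job_D */19 -> active={job_D:*/19}
Op 2: register job_A */5 -> active={job_A:*/5, job_D:*/19}
Op 3: unregister job_D -> active={job_A:*/5}
Op 4: register job_D */7 -> active={job_A:*/5, job_D:*/7}
Op 5: unregister job_A -> active={job_D:*/7}
Op 6: register job_C */14 -> active={job_C:*/14, job_D:*/7}
Op 7: unregister job_D -> active={job_C:*/14}
Op 8: register job_C */16 -> active={job_C:*/16}
Op 9: register job_B */14 -> active={job_B:*/14, job_C:*/16}
  job_B: interval 14, next fire after T=152 is 154
  job_C: interval 16, next fire after T=152 is 160
Earliest fire time = 154 (job job_B)

Answer: 154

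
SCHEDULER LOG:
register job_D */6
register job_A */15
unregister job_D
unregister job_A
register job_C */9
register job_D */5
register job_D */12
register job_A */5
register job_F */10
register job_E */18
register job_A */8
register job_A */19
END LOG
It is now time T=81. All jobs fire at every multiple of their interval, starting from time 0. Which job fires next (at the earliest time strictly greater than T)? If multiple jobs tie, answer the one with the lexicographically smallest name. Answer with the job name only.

Op 1: register job_D */6 -> active={job_D:*/6}
Op 2: register job_A */15 -> active={job_A:*/15, job_D:*/6}
Op 3: unregister job_D -> active={job_A:*/15}
Op 4: unregister job_A -> active={}
Op 5: register job_C */9 -> active={job_C:*/9}
Op 6: register job_D */5 -> active={job_C:*/9, job_D:*/5}
Op 7: register job_D */12 -> active={job_C:*/9, job_D:*/12}
Op 8: register job_A */5 -> active={job_A:*/5, job_C:*/9, job_D:*/12}
Op 9: register job_F */10 -> active={job_A:*/5, job_C:*/9, job_D:*/12, job_F:*/10}
Op 10: register job_E */18 -> active={job_A:*/5, job_C:*/9, job_D:*/12, job_E:*/18, job_F:*/10}
Op 11: register job_A */8 -> active={job_A:*/8, job_C:*/9, job_D:*/12, job_E:*/18, job_F:*/10}
Op 12: register job_A */19 -> active={job_A:*/19, job_C:*/9, job_D:*/12, job_E:*/18, job_F:*/10}
  job_A: interval 19, next fire after T=81 is 95
  job_C: interval 9, next fire after T=81 is 90
  job_D: interval 12, next fire after T=81 is 84
  job_E: interval 18, next fire after T=81 is 90
  job_F: interval 10, next fire after T=81 is 90
Earliest = 84, winner (lex tiebreak) = job_D

Answer: job_D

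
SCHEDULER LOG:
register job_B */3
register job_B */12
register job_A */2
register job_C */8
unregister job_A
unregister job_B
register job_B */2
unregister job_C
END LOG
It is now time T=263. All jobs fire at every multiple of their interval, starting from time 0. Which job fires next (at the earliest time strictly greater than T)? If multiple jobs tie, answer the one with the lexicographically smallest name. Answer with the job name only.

Answer: job_B

Derivation:
Op 1: register job_B */3 -> active={job_B:*/3}
Op 2: register job_B */12 -> active={job_B:*/12}
Op 3: register job_A */2 -> active={job_A:*/2, job_B:*/12}
Op 4: register job_C */8 -> active={job_A:*/2, job_B:*/12, job_C:*/8}
Op 5: unregister job_A -> active={job_B:*/12, job_C:*/8}
Op 6: unregister job_B -> active={job_C:*/8}
Op 7: register job_B */2 -> active={job_B:*/2, job_C:*/8}
Op 8: unregister job_C -> active={job_B:*/2}
  job_B: interval 2, next fire after T=263 is 264
Earliest = 264, winner (lex tiebreak) = job_B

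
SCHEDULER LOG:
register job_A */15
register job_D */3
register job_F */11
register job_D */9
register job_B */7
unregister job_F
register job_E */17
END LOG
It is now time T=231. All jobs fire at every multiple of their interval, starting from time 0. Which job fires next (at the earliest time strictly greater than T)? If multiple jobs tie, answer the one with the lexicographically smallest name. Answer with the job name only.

Answer: job_D

Derivation:
Op 1: register job_A */15 -> active={job_A:*/15}
Op 2: register job_D */3 -> active={job_A:*/15, job_D:*/3}
Op 3: register job_F */11 -> active={job_A:*/15, job_D:*/3, job_F:*/11}
Op 4: register job_D */9 -> active={job_A:*/15, job_D:*/9, job_F:*/11}
Op 5: register job_B */7 -> active={job_A:*/15, job_B:*/7, job_D:*/9, job_F:*/11}
Op 6: unregister job_F -> active={job_A:*/15, job_B:*/7, job_D:*/9}
Op 7: register job_E */17 -> active={job_A:*/15, job_B:*/7, job_D:*/9, job_E:*/17}
  job_A: interval 15, next fire after T=231 is 240
  job_B: interval 7, next fire after T=231 is 238
  job_D: interval 9, next fire after T=231 is 234
  job_E: interval 17, next fire after T=231 is 238
Earliest = 234, winner (lex tiebreak) = job_D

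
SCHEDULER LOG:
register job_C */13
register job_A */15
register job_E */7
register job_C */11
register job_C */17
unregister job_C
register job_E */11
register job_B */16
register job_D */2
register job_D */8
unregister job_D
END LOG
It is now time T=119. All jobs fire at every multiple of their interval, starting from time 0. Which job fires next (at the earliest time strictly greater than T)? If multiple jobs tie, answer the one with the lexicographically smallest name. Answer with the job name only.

Answer: job_A

Derivation:
Op 1: register job_C */13 -> active={job_C:*/13}
Op 2: register job_A */15 -> active={job_A:*/15, job_C:*/13}
Op 3: register job_E */7 -> active={job_A:*/15, job_C:*/13, job_E:*/7}
Op 4: register job_C */11 -> active={job_A:*/15, job_C:*/11, job_E:*/7}
Op 5: register job_C */17 -> active={job_A:*/15, job_C:*/17, job_E:*/7}
Op 6: unregister job_C -> active={job_A:*/15, job_E:*/7}
Op 7: register job_E */11 -> active={job_A:*/15, job_E:*/11}
Op 8: register job_B */16 -> active={job_A:*/15, job_B:*/16, job_E:*/11}
Op 9: register job_D */2 -> active={job_A:*/15, job_B:*/16, job_D:*/2, job_E:*/11}
Op 10: register job_D */8 -> active={job_A:*/15, job_B:*/16, job_D:*/8, job_E:*/11}
Op 11: unregister job_D -> active={job_A:*/15, job_B:*/16, job_E:*/11}
  job_A: interval 15, next fire after T=119 is 120
  job_B: interval 16, next fire after T=119 is 128
  job_E: interval 11, next fire after T=119 is 121
Earliest = 120, winner (lex tiebreak) = job_A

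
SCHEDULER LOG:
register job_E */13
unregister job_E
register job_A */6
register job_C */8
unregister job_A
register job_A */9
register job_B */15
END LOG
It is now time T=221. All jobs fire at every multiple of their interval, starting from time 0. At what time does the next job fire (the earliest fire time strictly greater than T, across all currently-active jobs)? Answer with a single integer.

Answer: 224

Derivation:
Op 1: register job_E */13 -> active={job_E:*/13}
Op 2: unregister job_E -> active={}
Op 3: register job_A */6 -> active={job_A:*/6}
Op 4: register job_C */8 -> active={job_A:*/6, job_C:*/8}
Op 5: unregister job_A -> active={job_C:*/8}
Op 6: register job_A */9 -> active={job_A:*/9, job_C:*/8}
Op 7: register job_B */15 -> active={job_A:*/9, job_B:*/15, job_C:*/8}
  job_A: interval 9, next fire after T=221 is 225
  job_B: interval 15, next fire after T=221 is 225
  job_C: interval 8, next fire after T=221 is 224
Earliest fire time = 224 (job job_C)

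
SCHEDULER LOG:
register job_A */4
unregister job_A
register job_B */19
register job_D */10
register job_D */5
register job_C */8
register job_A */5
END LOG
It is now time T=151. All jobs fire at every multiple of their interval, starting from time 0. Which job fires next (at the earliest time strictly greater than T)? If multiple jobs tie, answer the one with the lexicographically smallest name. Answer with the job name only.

Answer: job_B

Derivation:
Op 1: register job_A */4 -> active={job_A:*/4}
Op 2: unregister job_A -> active={}
Op 3: register job_B */19 -> active={job_B:*/19}
Op 4: register job_D */10 -> active={job_B:*/19, job_D:*/10}
Op 5: register job_D */5 -> active={job_B:*/19, job_D:*/5}
Op 6: register job_C */8 -> active={job_B:*/19, job_C:*/8, job_D:*/5}
Op 7: register job_A */5 -> active={job_A:*/5, job_B:*/19, job_C:*/8, job_D:*/5}
  job_A: interval 5, next fire after T=151 is 155
  job_B: interval 19, next fire after T=151 is 152
  job_C: interval 8, next fire after T=151 is 152
  job_D: interval 5, next fire after T=151 is 155
Earliest = 152, winner (lex tiebreak) = job_B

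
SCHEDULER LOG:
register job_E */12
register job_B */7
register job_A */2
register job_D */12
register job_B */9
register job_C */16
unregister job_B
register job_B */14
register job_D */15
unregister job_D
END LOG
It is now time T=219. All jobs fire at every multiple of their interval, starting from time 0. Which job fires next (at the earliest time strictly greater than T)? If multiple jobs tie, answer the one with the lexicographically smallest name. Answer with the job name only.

Op 1: register job_E */12 -> active={job_E:*/12}
Op 2: register job_B */7 -> active={job_B:*/7, job_E:*/12}
Op 3: register job_A */2 -> active={job_A:*/2, job_B:*/7, job_E:*/12}
Op 4: register job_D */12 -> active={job_A:*/2, job_B:*/7, job_D:*/12, job_E:*/12}
Op 5: register job_B */9 -> active={job_A:*/2, job_B:*/9, job_D:*/12, job_E:*/12}
Op 6: register job_C */16 -> active={job_A:*/2, job_B:*/9, job_C:*/16, job_D:*/12, job_E:*/12}
Op 7: unregister job_B -> active={job_A:*/2, job_C:*/16, job_D:*/12, job_E:*/12}
Op 8: register job_B */14 -> active={job_A:*/2, job_B:*/14, job_C:*/16, job_D:*/12, job_E:*/12}
Op 9: register job_D */15 -> active={job_A:*/2, job_B:*/14, job_C:*/16, job_D:*/15, job_E:*/12}
Op 10: unregister job_D -> active={job_A:*/2, job_B:*/14, job_C:*/16, job_E:*/12}
  job_A: interval 2, next fire after T=219 is 220
  job_B: interval 14, next fire after T=219 is 224
  job_C: interval 16, next fire after T=219 is 224
  job_E: interval 12, next fire after T=219 is 228
Earliest = 220, winner (lex tiebreak) = job_A

Answer: job_A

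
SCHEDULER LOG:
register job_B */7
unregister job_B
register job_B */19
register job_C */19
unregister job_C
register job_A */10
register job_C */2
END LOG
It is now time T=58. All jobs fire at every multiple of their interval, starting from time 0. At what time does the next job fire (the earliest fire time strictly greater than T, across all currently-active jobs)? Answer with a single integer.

Op 1: register job_B */7 -> active={job_B:*/7}
Op 2: unregister job_B -> active={}
Op 3: register job_B */19 -> active={job_B:*/19}
Op 4: register job_C */19 -> active={job_B:*/19, job_C:*/19}
Op 5: unregister job_C -> active={job_B:*/19}
Op 6: register job_A */10 -> active={job_A:*/10, job_B:*/19}
Op 7: register job_C */2 -> active={job_A:*/10, job_B:*/19, job_C:*/2}
  job_A: interval 10, next fire after T=58 is 60
  job_B: interval 19, next fire after T=58 is 76
  job_C: interval 2, next fire after T=58 is 60
Earliest fire time = 60 (job job_A)

Answer: 60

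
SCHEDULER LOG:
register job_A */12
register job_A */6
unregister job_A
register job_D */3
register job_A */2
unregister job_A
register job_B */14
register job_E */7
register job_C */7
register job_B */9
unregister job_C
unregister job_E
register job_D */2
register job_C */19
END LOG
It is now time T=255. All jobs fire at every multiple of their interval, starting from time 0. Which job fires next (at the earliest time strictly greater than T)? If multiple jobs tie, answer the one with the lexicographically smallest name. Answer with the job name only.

Answer: job_D

Derivation:
Op 1: register job_A */12 -> active={job_A:*/12}
Op 2: register job_A */6 -> active={job_A:*/6}
Op 3: unregister job_A -> active={}
Op 4: register job_D */3 -> active={job_D:*/3}
Op 5: register job_A */2 -> active={job_A:*/2, job_D:*/3}
Op 6: unregister job_A -> active={job_D:*/3}
Op 7: register job_B */14 -> active={job_B:*/14, job_D:*/3}
Op 8: register job_E */7 -> active={job_B:*/14, job_D:*/3, job_E:*/7}
Op 9: register job_C */7 -> active={job_B:*/14, job_C:*/7, job_D:*/3, job_E:*/7}
Op 10: register job_B */9 -> active={job_B:*/9, job_C:*/7, job_D:*/3, job_E:*/7}
Op 11: unregister job_C -> active={job_B:*/9, job_D:*/3, job_E:*/7}
Op 12: unregister job_E -> active={job_B:*/9, job_D:*/3}
Op 13: register job_D */2 -> active={job_B:*/9, job_D:*/2}
Op 14: register job_C */19 -> active={job_B:*/9, job_C:*/19, job_D:*/2}
  job_B: interval 9, next fire after T=255 is 261
  job_C: interval 19, next fire after T=255 is 266
  job_D: interval 2, next fire after T=255 is 256
Earliest = 256, winner (lex tiebreak) = job_D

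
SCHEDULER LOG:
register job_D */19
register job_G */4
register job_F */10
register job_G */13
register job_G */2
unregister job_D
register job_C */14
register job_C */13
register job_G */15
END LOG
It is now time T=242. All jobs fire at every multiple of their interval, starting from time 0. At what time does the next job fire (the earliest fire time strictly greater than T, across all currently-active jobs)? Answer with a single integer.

Op 1: register job_D */19 -> active={job_D:*/19}
Op 2: register job_G */4 -> active={job_D:*/19, job_G:*/4}
Op 3: register job_F */10 -> active={job_D:*/19, job_F:*/10, job_G:*/4}
Op 4: register job_G */13 -> active={job_D:*/19, job_F:*/10, job_G:*/13}
Op 5: register job_G */2 -> active={job_D:*/19, job_F:*/10, job_G:*/2}
Op 6: unregister job_D -> active={job_F:*/10, job_G:*/2}
Op 7: register job_C */14 -> active={job_C:*/14, job_F:*/10, job_G:*/2}
Op 8: register job_C */13 -> active={job_C:*/13, job_F:*/10, job_G:*/2}
Op 9: register job_G */15 -> active={job_C:*/13, job_F:*/10, job_G:*/15}
  job_C: interval 13, next fire after T=242 is 247
  job_F: interval 10, next fire after T=242 is 250
  job_G: interval 15, next fire after T=242 is 255
Earliest fire time = 247 (job job_C)

Answer: 247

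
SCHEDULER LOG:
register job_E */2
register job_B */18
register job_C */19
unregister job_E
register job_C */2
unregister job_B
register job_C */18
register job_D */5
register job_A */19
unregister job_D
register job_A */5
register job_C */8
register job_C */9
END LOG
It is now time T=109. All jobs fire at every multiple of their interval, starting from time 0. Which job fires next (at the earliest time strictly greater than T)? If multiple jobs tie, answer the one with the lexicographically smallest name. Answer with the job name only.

Answer: job_A

Derivation:
Op 1: register job_E */2 -> active={job_E:*/2}
Op 2: register job_B */18 -> active={job_B:*/18, job_E:*/2}
Op 3: register job_C */19 -> active={job_B:*/18, job_C:*/19, job_E:*/2}
Op 4: unregister job_E -> active={job_B:*/18, job_C:*/19}
Op 5: register job_C */2 -> active={job_B:*/18, job_C:*/2}
Op 6: unregister job_B -> active={job_C:*/2}
Op 7: register job_C */18 -> active={job_C:*/18}
Op 8: register job_D */5 -> active={job_C:*/18, job_D:*/5}
Op 9: register job_A */19 -> active={job_A:*/19, job_C:*/18, job_D:*/5}
Op 10: unregister job_D -> active={job_A:*/19, job_C:*/18}
Op 11: register job_A */5 -> active={job_A:*/5, job_C:*/18}
Op 12: register job_C */8 -> active={job_A:*/5, job_C:*/8}
Op 13: register job_C */9 -> active={job_A:*/5, job_C:*/9}
  job_A: interval 5, next fire after T=109 is 110
  job_C: interval 9, next fire after T=109 is 117
Earliest = 110, winner (lex tiebreak) = job_A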